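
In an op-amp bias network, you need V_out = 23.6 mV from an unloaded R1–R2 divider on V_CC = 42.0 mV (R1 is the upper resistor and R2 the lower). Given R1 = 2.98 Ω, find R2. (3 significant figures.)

Required fraction k = V_out/V_CC = 0.5619.
R2 = R1 · 0.5619/(1 − 0.5619) = 3.822 Ω.

R2 ≈ 3.82 Ω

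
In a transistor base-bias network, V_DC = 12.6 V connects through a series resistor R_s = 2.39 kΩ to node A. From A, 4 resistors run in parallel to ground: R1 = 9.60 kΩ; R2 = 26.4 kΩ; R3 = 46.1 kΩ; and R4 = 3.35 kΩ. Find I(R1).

Equivalent of the parallel group: R_p = 2.163 kΩ.
Node voltage V_A = V_DC · R_p/(R_s + R_p) = 12.6 × 0.4751 = 5.986 V.
I(R1) = V_A / R1 = 5.986/9.60 = 0.6236 mA.

I ≈ 0.624 mA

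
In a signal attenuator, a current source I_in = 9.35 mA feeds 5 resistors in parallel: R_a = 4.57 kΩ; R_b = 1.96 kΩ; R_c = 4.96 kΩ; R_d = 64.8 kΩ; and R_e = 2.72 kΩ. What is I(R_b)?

I ≈ 3.63 mA

ΣG = 1/4.57 + 1/1.96 + 1/4.96 + 1/64.8 + 1/2.72 = 1.314.
R_b takes the fraction G_k/ΣG = 0.5102/1.314 = 0.3884, so I = 9.35 × 0.3884 = 3.631 mA.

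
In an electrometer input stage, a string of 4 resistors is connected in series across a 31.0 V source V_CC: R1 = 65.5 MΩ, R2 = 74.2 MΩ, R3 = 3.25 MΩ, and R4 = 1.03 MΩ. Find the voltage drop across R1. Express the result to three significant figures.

V ≈ 14.1 V

ΣR = 65.5 + 74.2 + 3.25 + 1.03 = 144.0 MΩ.
Voltage divider: V = V_CC · (65.50 / 144.0) = 31.0 × 0.4549 = 14.10 V.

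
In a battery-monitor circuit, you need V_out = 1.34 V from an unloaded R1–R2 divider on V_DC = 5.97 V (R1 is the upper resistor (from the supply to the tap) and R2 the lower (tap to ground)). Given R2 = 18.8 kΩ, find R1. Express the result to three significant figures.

V_out/V_DC = R2/(R1+R2) = 0.2245.
R1 = R2·(1/k − 1) = 18.8 × 3.455 = 64.96 kΩ.

R1 ≈ 65.0 kΩ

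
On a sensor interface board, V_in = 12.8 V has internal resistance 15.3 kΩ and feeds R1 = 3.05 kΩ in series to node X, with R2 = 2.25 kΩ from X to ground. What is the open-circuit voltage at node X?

R1' = 15.3 + 3.05 = 18.35 kΩ (source resistance + R1).
Open-circuit (no load on X): V_th = V_in · R2/(R1' + R2) = 12.8 × 2.25/(18.35 + 2.25) = 1.398 V.

V_th ≈ 1.40 V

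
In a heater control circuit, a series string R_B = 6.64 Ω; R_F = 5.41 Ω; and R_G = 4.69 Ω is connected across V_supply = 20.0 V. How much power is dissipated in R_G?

P ≈ 6.69 W

The common current is I = 20.0/16.74 = 1.195 A.
V(R_G) = I·R = 5.603 V; P = V·I = 5.603 × 1.195 = 6.695 W.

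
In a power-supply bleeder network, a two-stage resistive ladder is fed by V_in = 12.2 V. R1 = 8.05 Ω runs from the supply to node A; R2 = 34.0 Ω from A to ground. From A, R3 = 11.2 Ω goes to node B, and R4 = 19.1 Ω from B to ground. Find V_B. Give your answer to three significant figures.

The second stage (R3 + R4 = 30.30 Ω) loads node A in parallel with R2.
Effective lower resistance at A: R2 ‖ 30.30 = 16.02 Ω.
V_A = 12.2 × 16.02/(8.05 + 16.02) = 8.120 V.
Stage 2 is unloaded, so V_B = V_A · R4/(R3+R4) = 8.120 × 19.1/30.30 = 5.119 V.

V_B ≈ 5.12 V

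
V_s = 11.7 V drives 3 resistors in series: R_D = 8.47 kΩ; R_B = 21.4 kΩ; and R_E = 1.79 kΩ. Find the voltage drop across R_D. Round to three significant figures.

V ≈ 3.13 V

Total series resistance ΣR = 8.47 + 21.4 + 1.79 = 31.66 kΩ.
Voltage divider: V = V_s · (8.470 / 31.66) = 11.7 × 0.2675 = 3.130 V.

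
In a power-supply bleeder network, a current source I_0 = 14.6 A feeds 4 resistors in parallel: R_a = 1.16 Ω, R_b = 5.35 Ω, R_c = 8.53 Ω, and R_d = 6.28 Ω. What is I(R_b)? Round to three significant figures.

I ≈ 2.06 A

Total conductance ΣG = 1/1.16 + 1/5.35 + 1/8.53 + 1/6.28 = 1.325 (units of 1/Ω).
R_b takes the fraction G_k/ΣG = 0.1869/1.325 = 0.1410, so I = 14.6 × 0.1410 = 2.059 A.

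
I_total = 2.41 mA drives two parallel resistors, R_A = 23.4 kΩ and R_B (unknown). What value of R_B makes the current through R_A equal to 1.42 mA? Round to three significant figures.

R_B ≈ 33.6 kΩ

In a two-way split, I_A/I_total = R_B/(R_A + R_B).
1.42/2.41 = R_B/(R_A + R_B) → R_B = R_A · (0.5892)/(1 − 0.5892) = 23.4 × 1.434 = 33.56 kΩ.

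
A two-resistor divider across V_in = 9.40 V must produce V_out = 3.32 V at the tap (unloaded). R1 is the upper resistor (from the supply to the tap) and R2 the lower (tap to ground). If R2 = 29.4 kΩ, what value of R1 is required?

Required fraction k = V_out/V_in = 0.3532.
R1 = R2·(1/k − 1) = 29.4 × 1.831 = 53.84 kΩ.

R1 ≈ 53.8 kΩ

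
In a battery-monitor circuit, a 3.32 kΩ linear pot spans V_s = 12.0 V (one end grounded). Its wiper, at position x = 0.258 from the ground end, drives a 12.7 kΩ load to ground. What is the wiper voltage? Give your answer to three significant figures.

Split the track: R_lower = x·R_p = 0.8566 kΩ, R_upper = (1−x)·R_p = 2.463 kΩ.
Lower segment in parallel with the load: 0.8566 ‖ 12.7 = 0.8024 kΩ.
Then V_out = V_s · 0.8024/(2.463 + 0.8024) = 2.948 V.

V_out ≈ 2.95 V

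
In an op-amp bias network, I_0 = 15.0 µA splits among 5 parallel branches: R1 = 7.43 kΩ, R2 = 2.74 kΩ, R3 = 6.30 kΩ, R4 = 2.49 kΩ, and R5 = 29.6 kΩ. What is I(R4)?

ΣG = 1/7.43 + 1/2.74 + 1/6.30 + 1/2.49 + 1/29.6 = 1.094.
R4 takes the fraction G_k/ΣG = 0.4016/1.094 = 0.3672, so I = 15.0 × 0.3672 = 5.508 µA.

I ≈ 5.51 µA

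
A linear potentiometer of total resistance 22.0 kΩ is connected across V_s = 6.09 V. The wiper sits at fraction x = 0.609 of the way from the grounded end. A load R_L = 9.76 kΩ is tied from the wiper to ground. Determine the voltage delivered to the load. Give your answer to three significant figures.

Split the track: R_lower = x·R_p = 13.40 kΩ, R_upper = (1−x)·R_p = 8.602 kΩ.
Lower segment in parallel with the load: 13.40 ‖ 9.76 = 5.647 kΩ.
V_out = 6.09 × 5.647/(8.602 + 5.647) = 2.413 V.
(Unloaded: V_out = x·V_s = 3.71 V.)

V_out ≈ 2.41 V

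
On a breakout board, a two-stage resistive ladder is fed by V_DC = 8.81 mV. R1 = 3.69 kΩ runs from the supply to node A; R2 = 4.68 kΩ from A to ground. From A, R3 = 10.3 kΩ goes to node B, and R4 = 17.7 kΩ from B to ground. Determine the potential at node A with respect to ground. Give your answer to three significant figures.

V_A ≈ 4.59 mV

The second stage (R3 + R4 = 28.00 kΩ) loads node A in parallel with R2.
R2 ‖ (R3+R4) = 4.010 kΩ.
So V_A = 8.81 × 0.5208 = 4.588 mV.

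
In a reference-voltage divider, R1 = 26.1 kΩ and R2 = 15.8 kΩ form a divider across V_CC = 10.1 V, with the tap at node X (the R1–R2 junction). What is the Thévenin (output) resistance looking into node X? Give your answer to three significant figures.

Zeroing V_CC shorts the top of R1 to ground, so R_th = R1 ‖ R2 = 9.842 kΩ.

R_th ≈ 9.84 kΩ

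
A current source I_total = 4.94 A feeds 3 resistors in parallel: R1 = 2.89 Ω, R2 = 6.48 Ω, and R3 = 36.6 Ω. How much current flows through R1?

I ≈ 3.24 A

ΣG = 1/2.89 + 1/6.48 + 1/36.6 = 0.5277.
By the current-divider rule, I = I_total · G_k/ΣG = 4.94 × 0.6558 = 3.239 A.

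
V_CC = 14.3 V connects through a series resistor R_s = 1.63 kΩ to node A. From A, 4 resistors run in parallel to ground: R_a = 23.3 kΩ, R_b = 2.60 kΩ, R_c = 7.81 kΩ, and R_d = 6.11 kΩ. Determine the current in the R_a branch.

Equivalent of the parallel group: R_p = 1.390 kΩ.
Node voltage V_A = V_CC · R_p/(R_s + R_p) = 14.3 × 0.4603 = 6.583 V.
I(R_a) = V_A / R_a = 6.583/23.3 = 0.2825 mA.

I ≈ 0.283 mA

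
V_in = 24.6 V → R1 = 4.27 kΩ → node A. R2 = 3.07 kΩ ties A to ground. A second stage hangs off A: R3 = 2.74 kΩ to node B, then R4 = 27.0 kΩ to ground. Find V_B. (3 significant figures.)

V_B ≈ 8.81 V

Node A sees R2 in parallel with the series input of stage 2, R3 + R4 = 29.74 kΩ.
R2 ‖ (R3+R4) = 2.783 kΩ.
V_A = 24.6 × 2.783/(4.27 + 2.783) = 9.706 V.
Then the unloaded second divider: V_B = V_A × R4/(R3+R4) = 9.706 × 0.9079 = 8.812 V.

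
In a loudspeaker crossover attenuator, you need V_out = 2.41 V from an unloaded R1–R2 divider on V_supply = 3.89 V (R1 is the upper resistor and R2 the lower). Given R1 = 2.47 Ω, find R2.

V_out/V_supply = R2/(R1+R2) = 0.6195.
R2 = R1 · 0.6195/(1 − 0.6195) = 4.022 Ω.

R2 ≈ 4.02 Ω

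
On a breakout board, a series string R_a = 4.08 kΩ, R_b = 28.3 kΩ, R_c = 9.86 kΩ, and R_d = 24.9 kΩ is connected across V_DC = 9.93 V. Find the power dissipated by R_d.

P ≈ 0.545 mW

Series current I = V_DC/ΣR = 9.93/67.14 = 0.1479 mA.
P = I²R = 0.02187 × 24.9 = 0.5447 mW.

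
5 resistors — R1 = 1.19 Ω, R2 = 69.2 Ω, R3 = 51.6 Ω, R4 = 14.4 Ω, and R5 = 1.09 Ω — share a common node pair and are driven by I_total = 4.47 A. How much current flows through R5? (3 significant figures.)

I ≈ 2.20 A

Total conductance ΣG = 1/1.19 + 1/69.2 + 1/51.6 + 1/14.4 + 1/1.09 = 1.861 (units of 1/Ω).
By the current-divider rule, I = I_total · G_k/ΣG = 4.47 × 0.4930 = 2.204 A.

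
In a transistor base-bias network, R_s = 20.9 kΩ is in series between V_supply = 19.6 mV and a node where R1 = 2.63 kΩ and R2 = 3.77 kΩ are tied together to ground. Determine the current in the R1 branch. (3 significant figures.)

Equivalent of the parallel group: R_p = 1.549 kΩ.
V_A by voltage divider: V_A = 19.6 × 1.549/(20.9 + 1.549) = 1.353 mV.
Branch current I = V_A/R1 = 1.353/2.63 = 0.5143 µA.

I ≈ 0.514 µA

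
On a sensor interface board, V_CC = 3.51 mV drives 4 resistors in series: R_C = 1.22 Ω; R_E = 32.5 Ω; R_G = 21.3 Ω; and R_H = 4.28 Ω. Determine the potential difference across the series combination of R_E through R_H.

V ≈ 3.44 mV

Series total: ΣR = 1.22 + 32.5 + 21.3 + 4.28 = 59.30 Ω.
R_{R_E..R_H} = 32.5 + 21.3 + 4.28 = 58.08 Ω.
V = V_CC · R/ΣR = 3.51 × 0.9794 = 3.438 mV.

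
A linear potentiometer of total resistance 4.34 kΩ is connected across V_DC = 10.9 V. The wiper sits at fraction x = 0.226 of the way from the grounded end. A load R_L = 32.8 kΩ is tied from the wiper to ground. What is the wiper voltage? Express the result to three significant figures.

V_out ≈ 2.41 V

Lower segment x·R_p = 0.9808 kΩ; upper segment (1−x)·R_p = 3.359 kΩ.
Lower segment in parallel with the load: 0.9808 ‖ 32.8 = 0.9524 kΩ.
V_out = 10.9 × 0.9524/(3.359 + 0.9524) = 2.408 V.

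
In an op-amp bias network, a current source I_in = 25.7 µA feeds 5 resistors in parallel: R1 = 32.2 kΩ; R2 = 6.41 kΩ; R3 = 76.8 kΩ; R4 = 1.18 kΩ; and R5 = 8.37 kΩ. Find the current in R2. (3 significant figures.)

ΣG = 1/32.2 + 1/6.41 + 1/76.8 + 1/1.18 + 1/8.37 = 1.167.
Current divider: I(R2) = I_in · G_k/ΣG = 25.7 × (0.1560/1.167) = 25.7 × 0.1337 = 3.436 µA.

I ≈ 3.44 µA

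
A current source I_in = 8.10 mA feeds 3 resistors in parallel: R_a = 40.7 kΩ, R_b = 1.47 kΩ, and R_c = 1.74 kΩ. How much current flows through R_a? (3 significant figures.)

Total conductance ΣG = 1/40.7 + 1/1.47 + 1/1.74 = 1.280 (units of 1/kΩ).
By the current-divider rule, I = I_in · G_k/ΣG = 8.10 × 0.01920 = 0.1555 mA.

I ≈ 0.156 mA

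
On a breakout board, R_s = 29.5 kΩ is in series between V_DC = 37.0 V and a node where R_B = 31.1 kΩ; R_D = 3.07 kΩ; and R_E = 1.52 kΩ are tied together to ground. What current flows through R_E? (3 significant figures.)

Parallel bank: R_p = 1/(1/31.1 + 1/3.07 + 1/1.52) = 0.9845 kΩ.
Node voltage V_A = V_DC · R_p/(R_s + R_p) = 37.0 × 0.03229 = 1.195 V.
Branch current I = V_A/R_E = 1.195/1.52 = 0.7861 mA.

I ≈ 0.786 mA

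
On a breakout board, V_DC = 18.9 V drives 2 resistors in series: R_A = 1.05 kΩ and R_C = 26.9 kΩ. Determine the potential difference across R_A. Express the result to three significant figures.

V ≈ 0.710 V

Series total: ΣR = 1.05 + 26.9 = 27.95 kΩ.
Voltage divider: V = V_DC · (1.050 / 27.95) = 18.9 × 0.03757 = 0.7100 V.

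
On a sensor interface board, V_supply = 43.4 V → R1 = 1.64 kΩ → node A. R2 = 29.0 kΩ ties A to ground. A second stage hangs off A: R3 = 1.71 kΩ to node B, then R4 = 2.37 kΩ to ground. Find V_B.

V_B ≈ 17.3 V

Looking into the second stage from A: R3 + R4 = 4.080 kΩ appears in parallel with R2.
R2 ‖ (R3+R4) = 3.577 kΩ.
So V_A = 43.4 × 0.6856 = 29.76 V.
Stage 2 is unloaded, so V_B = V_A · R4/(R3+R4) = 29.76 × 2.37/4.080 = 17.28 V.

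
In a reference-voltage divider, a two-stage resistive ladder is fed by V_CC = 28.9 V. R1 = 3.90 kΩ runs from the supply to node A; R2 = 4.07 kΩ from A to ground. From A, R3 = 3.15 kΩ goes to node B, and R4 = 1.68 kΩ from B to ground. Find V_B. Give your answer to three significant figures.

Node A sees R2 in parallel with the series input of stage 2, R3 + R4 = 4.830 kΩ.
R2 ‖ (R3+R4) = 2.209 kΩ.
V_A = 28.9 × 2.209/(3.90 + 2.209) = 10.45 V.
Then the unloaded second divider: V_B = V_A × R4/(R3+R4) = 10.45 × 0.3478 = 3.635 V.

V_B ≈ 3.63 V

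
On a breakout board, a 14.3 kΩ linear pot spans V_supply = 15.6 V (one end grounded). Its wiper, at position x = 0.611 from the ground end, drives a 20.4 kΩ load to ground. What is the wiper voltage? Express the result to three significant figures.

Split the track: R_lower = x·R_p = 8.737 kΩ, R_upper = (1−x)·R_p = 5.563 kΩ.
(x·R_p) ‖ R_L = 6.117 kΩ.
V_out = 15.6 × 6.117/(5.563 + 6.117) = 8.170 V.
(Unloaded: V_out = x·V_supply = 9.53 V.)

V_out ≈ 8.17 V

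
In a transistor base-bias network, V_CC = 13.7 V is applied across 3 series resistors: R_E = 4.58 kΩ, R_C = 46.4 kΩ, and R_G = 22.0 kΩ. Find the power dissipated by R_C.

Series current I = V_CC/ΣR = 13.7/72.98 = 0.1877 mA.
P(R_C) = I²·R_C = (0.1877)² × 46.4 = 1.635 mW.

P ≈ 1.64 mW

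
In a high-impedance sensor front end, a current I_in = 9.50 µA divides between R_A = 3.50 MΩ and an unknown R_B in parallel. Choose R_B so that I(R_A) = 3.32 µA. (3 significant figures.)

R_B ≈ 1.88 MΩ

Two-branch current divider: I_A = I_in · R_B/(R_A + R_B).
With f = 0.3495, R_B = R_A · f/(1−f) = 3.50 × 0.5372 = 1.880 MΩ.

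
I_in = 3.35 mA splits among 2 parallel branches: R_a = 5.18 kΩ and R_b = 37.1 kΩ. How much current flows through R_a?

I ≈ 2.94 mA

Two-branch current divider: I_k = I_in · R_other/(R_1 + R_2).
I(R_a) = 3.35 × 37.1/(5.18 + 37.1) = 3.35 × 0.8775 = 2.940 mA.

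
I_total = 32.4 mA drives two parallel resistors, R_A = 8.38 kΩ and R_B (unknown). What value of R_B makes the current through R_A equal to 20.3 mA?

The fraction through R_A equals R_B/(R_A+R_B).
20.3/32.4 = R_B/(R_A + R_B) → R_B = R_A · (0.6265)/(1 − 0.6265) = 8.38 × 1.678 = 14.06 kΩ.

R_B ≈ 14.1 kΩ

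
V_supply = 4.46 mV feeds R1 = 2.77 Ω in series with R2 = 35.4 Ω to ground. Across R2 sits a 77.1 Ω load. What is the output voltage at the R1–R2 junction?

First combine the lower leg with the load: R2 ‖ R_L = 24.26 Ω.
Now apply the divider: V_out = 4.46 × 0.8975 = 4.003 mV.

V_out ≈ 4.00 mV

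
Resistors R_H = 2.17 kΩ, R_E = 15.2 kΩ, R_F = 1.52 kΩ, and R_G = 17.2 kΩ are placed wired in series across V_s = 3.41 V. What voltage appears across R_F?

V ≈ 0.144 V

Series total: ΣR = 2.17 + 15.2 + 1.52 + 17.2 = 36.09 kΩ.
By the voltage-divider rule, V = 3.41 × 1.520/36.09 = 0.1436 V.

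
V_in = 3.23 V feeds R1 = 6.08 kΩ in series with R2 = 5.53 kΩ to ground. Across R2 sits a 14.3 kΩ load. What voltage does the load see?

First combine the lower leg with the load: R2 ‖ R_L = 3.988 kΩ.
Then V_out = V_in · R2'/(R1 + R2') = 3.23 × 3.988/10.07 = 1.279 V.

V_out ≈ 1.28 V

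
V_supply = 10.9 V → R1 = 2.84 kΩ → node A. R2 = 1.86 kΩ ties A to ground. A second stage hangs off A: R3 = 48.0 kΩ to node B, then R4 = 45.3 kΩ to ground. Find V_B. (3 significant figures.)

Looking into the second stage from A: R3 + R4 = 93.30 kΩ appears in parallel with R2.
R2 ‖ (R3+R4) = 1.824 kΩ.
So V_A = 10.9 × 0.3910 = 4.262 V.
Then the unloaded second divider: V_B = V_A × R4/(R3+R4) = 4.262 × 0.4855 = 2.069 V.

V_B ≈ 2.07 V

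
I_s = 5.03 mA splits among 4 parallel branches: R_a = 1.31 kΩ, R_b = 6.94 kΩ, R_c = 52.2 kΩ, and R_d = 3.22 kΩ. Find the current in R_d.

ΣG = 1/1.31 + 1/6.94 + 1/52.2 + 1/3.22 = 1.237.
R_d takes the fraction G_k/ΣG = 0.3106/1.237 = 0.2510, so I = 5.03 × 0.2510 = 1.263 mA.

I ≈ 1.26 mA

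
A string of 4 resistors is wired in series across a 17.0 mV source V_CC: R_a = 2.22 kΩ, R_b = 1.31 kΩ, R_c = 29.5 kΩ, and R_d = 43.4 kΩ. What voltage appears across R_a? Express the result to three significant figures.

V ≈ 0.494 mV

ΣR = 2.22 + 1.31 + 29.5 + 43.4 = 76.43 kΩ.
Voltage divider: V = V_CC · (2.220 / 76.43) = 17.0 × 0.02905 = 0.4938 mV.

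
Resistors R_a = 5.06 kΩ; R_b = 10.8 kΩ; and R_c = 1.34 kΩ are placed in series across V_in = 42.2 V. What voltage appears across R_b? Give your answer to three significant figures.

ΣR = 5.06 + 10.8 + 1.34 = 17.20 kΩ.
V = V_in · R/ΣR = 42.2 × 0.6279 = 26.50 V.

V ≈ 26.5 V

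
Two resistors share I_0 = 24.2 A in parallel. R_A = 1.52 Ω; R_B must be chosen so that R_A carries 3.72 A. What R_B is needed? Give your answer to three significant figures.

R_B ≈ 0.276 Ω

In a two-way split, I_A/I_0 = R_B/(R_A + R_B).
With f = 0.1537, R_B = R_A · f/(1−f) = 1.52 × 0.1816 = 0.2761 Ω.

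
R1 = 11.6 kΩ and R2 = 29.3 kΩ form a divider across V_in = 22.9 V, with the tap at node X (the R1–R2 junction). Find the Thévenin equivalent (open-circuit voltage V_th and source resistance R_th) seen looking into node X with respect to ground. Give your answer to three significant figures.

With X open, the divider is unloaded: V_th = 22.9 × 29.3/40.90 = 16.41 V.
Looking into X with the source shorted: R_th = R1·R2/(R1+R2) = 11.60 × 29.3/40.90 = 8.310 kΩ.

V_th ≈ 16.4 V, R_th ≈ 8.31 kΩ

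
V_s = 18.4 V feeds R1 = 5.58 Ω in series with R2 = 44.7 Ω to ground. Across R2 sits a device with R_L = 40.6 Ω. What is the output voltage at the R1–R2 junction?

V_out ≈ 14.6 V

First combine the lower leg with the load: R2 ‖ R_L = 21.28 Ω.
Now apply the divider: V_out = 18.4 × 0.7922 = 14.58 V.
(Unloaded it would be 16.4 V; the load pulls it down.)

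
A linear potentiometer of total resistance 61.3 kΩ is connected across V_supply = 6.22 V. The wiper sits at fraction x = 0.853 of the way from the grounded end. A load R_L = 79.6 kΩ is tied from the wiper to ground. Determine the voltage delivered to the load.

The pot divides into 9.011 kΩ above the wiper and 52.29 kΩ below.
R_L loads the lower segment: effective lower R = 31.56 kΩ.
V_out = 6.22 × 31.56/(9.011 + 31.56) = 4.838 V.
(Unloaded: V_out = x·V_supply = 5.31 V.)

V_out ≈ 4.84 V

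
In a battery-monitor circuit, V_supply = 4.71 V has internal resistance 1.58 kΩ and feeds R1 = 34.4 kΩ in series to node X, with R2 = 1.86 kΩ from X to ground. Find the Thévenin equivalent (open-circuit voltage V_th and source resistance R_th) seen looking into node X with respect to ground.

R1' = 1.58 + 34.4 = 35.98 kΩ (source resistance + R1).
V_th is the unloaded tap voltage: V_supply · R2/(R1'+R2) = 4.71 × 0.04915 = 0.2315 V.
Looking into X with the source shorted: R_th = R1'·R2/(R1'+R2) = 35.98 × 1.86/37.84 = 1.769 kΩ.

V_th ≈ 0.232 V, R_th ≈ 1.77 kΩ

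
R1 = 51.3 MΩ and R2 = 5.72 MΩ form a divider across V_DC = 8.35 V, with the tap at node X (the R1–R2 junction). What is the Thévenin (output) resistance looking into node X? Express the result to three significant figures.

R_th ≈ 5.15 MΩ

With V_DC suppressed (replaced by a short), R_th = R1 ‖ R2 = (51.30 × 5.72)/(51.30 + 5.72) = 5.146 MΩ.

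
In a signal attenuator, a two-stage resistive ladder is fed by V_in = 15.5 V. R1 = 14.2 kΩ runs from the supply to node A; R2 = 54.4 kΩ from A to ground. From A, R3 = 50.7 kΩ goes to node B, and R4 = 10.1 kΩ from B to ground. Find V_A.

V_A ≈ 10.4 V

Node A sees R2 in parallel with the series input of stage 2, R3 + R4 = 60.80 kΩ.
R2 ‖ (R3+R4) = 28.71 kΩ.
So V_A = 15.5 × 0.6691 = 10.37 V.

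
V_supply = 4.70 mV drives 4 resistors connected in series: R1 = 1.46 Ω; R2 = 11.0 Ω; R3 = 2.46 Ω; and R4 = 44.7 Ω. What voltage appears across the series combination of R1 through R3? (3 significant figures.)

Series total: ΣR = 1.46 + 11.0 + 2.46 + 44.7 = 59.62 Ω.
R_{R1..R3} = 1.46 + 11.0 + 2.46 = 14.92 Ω.
Voltage divider: V = V_supply · (14.92 / 59.62) = 4.70 × 0.2503 = 1.176 mV.

V ≈ 1.18 mV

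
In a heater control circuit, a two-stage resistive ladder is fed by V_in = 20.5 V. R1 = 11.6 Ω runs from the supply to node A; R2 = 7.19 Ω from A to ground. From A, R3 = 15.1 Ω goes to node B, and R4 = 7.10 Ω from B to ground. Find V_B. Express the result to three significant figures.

V_B ≈ 2.09 V

Node A sees R2 in parallel with the series input of stage 2, R3 + R4 = 22.20 Ω.
R2 ‖ (R3+R4) = 5.431 Ω.
V_A = 20.5 × 5.431/(11.6 + 5.431) = 6.537 V.
Stage 2 is unloaded, so V_B = V_A · R4/(R3+R4) = 6.537 × 7.10/22.20 = 2.091 V.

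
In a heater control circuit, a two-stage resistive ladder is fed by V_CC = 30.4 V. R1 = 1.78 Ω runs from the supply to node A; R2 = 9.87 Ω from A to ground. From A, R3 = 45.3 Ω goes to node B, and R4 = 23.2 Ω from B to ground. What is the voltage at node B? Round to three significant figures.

V_B ≈ 8.54 V

Looking into the second stage from A: R3 + R4 = 68.50 Ω appears in parallel with R2.
R2 ‖ (R3+R4) = 8.627 Ω.
So V_A = 30.4 × 0.8290 = 25.20 V.
Stage 2 is unloaded, so V_B = V_A · R4/(R3+R4) = 25.20 × 23.2/68.50 = 8.535 V.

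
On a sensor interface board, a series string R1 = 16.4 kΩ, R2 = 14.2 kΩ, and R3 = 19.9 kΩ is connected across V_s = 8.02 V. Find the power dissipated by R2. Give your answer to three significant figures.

Series current I = V_s/ΣR = 8.02/50.50 = 0.1588 mA.
V(R2) = I·R = 2.255 V; P = V·I = 2.255 × 0.1588 = 0.3581 mW.

P ≈ 0.358 mW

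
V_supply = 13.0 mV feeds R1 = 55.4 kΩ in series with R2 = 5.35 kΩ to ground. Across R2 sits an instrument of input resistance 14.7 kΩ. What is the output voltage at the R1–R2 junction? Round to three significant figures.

R2 ‖ R_L = (5.35 × 14.7)/(5.35 + 14.7) = 3.922 kΩ.
Now apply the divider: V_out = 13.0 × 0.06612 = 0.8596 mV.
(Unloaded it would be 1.14 mV; the load pulls it down.)

V_out ≈ 0.860 mV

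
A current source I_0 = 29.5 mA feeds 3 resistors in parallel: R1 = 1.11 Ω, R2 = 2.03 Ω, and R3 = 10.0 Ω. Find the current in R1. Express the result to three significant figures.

I ≈ 17.8 mA

ΣG = 1/1.11 + 1/2.03 + 1/10.0 = 1.494.
Current divider: I(R1) = I_0 · G_k/ΣG = 29.5 × (0.9009/1.494) = 29.5 × 0.6032 = 17.79 mA.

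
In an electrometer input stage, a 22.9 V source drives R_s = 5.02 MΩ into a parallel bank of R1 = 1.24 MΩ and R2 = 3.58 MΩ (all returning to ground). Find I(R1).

Equivalent of the parallel group: R_p = 0.9210 MΩ.
V_A by voltage divider: V_A = 22.9 × 0.9210/(5.02 + 0.9210) = 3.550 V.
Branch current I = V_A/R1 = 3.550/1.24 = 2.863 µA.
(Check via current divider: I_total = 3.855 µA; share G_k/ΣG = 0.7427 → same result.)

I ≈ 2.86 µA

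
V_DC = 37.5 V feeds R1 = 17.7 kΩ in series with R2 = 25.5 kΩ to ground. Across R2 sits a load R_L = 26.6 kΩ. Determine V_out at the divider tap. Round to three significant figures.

V_out ≈ 15.9 V

R2 ‖ R_L = (25.5 × 26.6)/(25.5 + 26.6) = 13.02 kΩ.
Now apply the divider: V_out = 37.5 × 0.4238 = 15.89 V.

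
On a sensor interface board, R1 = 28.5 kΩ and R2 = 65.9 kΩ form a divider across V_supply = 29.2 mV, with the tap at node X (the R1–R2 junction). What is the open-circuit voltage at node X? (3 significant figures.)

V_th ≈ 20.4 mV

V_th is the unloaded tap voltage: V_supply · R2/(R1+R2) = 29.2 × 0.6981 = 20.38 mV.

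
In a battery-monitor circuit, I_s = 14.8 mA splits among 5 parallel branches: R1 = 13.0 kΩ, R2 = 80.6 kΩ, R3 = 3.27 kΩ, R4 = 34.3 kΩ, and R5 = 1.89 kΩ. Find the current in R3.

I ≈ 4.75 mA

ΣG = 1/13.0 + 1/80.6 + 1/3.27 + 1/34.3 + 1/1.89 = 0.9534.
R3 takes the fraction G_k/ΣG = 0.3058/0.9534 = 0.3208, so I = 14.8 × 0.3208 = 4.747 mA.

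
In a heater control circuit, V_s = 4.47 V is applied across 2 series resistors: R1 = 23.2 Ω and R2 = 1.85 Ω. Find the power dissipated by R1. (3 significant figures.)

P ≈ 0.739 W

ΣR = 25.05 Ω → I = 4.47/25.05 = 0.1784 A.
P(R1) = I²·R1 = (0.1784)² × 23.2 = 0.7387 W.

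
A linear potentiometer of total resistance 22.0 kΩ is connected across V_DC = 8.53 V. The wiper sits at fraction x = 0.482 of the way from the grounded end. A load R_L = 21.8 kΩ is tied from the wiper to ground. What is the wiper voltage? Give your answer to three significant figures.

V_out ≈ 3.28 V

Lower segment x·R_p = 10.60 kΩ; upper segment (1−x)·R_p = 11.40 kΩ.
Lower segment in parallel with the load: 10.60 ‖ 21.8 = 7.134 kΩ.
V_out = 8.53 × 7.134/(11.40 + 7.134) = 3.284 V.
(Unloaded: V_out = x·V_DC = 4.11 V.)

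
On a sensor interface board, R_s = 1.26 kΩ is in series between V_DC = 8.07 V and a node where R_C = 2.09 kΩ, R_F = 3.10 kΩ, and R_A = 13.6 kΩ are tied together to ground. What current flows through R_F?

Parallel bank: R_p = 1/(1/2.09 + 1/3.10 + 1/13.6) = 1.143 kΩ.
V_A = 8.07 × 1.143/2.403 = 3.839 V.
I(R_F) = V_A / R_F = 3.839/3.10 = 1.238 mA.

I ≈ 1.24 mA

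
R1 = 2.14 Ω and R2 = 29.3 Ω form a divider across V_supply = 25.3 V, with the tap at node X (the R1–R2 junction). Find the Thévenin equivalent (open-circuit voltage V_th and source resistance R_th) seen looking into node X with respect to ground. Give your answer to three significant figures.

Open-circuit (no load on X): V_th = V_supply · R2/(R1 + R2) = 25.3 × 29.3/(2.140 + 29.3) = 23.58 V.
Looking into X with the source shorted: R_th = R1·R2/(R1+R2) = 2.140 × 29.3/31.44 = 1.994 Ω.

V_th ≈ 23.6 V, R_th ≈ 1.99 Ω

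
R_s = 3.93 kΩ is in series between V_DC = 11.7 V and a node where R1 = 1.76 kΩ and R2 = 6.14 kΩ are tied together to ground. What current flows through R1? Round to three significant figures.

Combine the parallel branches: R_p = (1/1.76 + 1/6.14)⁻¹ = 1.368 kΩ.
Node voltage V_A = V_DC · R_p/(R_s + R_p) = 11.7 × 0.2582 = 3.021 V.
Branch current I = V_A/R1 = 3.021/1.76 = 1.716 mA.

I ≈ 1.72 mA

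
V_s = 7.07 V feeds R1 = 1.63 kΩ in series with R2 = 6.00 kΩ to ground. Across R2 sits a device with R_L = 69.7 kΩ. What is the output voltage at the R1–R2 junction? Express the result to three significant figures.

V_out ≈ 5.46 V

First combine the lower leg with the load: R2 ‖ R_L = 5.524 kΩ.
Voltage divider with the loaded lower leg: V_out = 7.07 × 5.524/(1.63 + 5.524) = 7.07 × 0.7722 = 5.459 V.
(Unloaded it would be 5.56 V; the load pulls it down.)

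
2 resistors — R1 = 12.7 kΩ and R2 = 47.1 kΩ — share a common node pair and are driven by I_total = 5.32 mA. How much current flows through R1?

I ≈ 4.19 mA

Two-branch current divider: I_k = I_total · R_other/(R_1 + R_2).
So I = 5.32 × 47.1/59.80 = 4.190 mA.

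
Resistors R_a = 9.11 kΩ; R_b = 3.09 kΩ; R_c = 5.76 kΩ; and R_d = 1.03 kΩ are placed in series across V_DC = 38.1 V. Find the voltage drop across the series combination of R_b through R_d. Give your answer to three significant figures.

Total series resistance ΣR = 9.11 + 3.09 + 5.76 + 1.03 = 18.99 kΩ.
R_{R_b..R_d} = 3.09 + 5.76 + 1.03 = 9.880 kΩ.
Voltage divider: V = V_DC · (9.880 / 18.99) = 38.1 × 0.5203 = 19.82 V.

V ≈ 19.8 V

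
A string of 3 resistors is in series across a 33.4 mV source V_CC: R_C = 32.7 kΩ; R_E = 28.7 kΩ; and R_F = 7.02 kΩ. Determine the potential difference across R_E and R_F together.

ΣR = 32.7 + 28.7 + 7.02 = 68.42 kΩ.
R_{R_E..R_F} = 28.7 + 7.02 = 35.72 kΩ.
Voltage divider: V = V_CC · (35.72 / 68.42) = 33.4 × 0.5221 = 17.44 mV.

V ≈ 17.4 mV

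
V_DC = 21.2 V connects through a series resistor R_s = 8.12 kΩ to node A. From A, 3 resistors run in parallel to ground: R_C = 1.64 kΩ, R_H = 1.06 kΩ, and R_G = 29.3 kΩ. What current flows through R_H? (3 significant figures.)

Parallel bank: R_p = 1/(1/1.64 + 1/1.06 + 1/29.3) = 0.6300 kΩ.
V_A = 21.2 × 0.6300/8.750 = 1.526 V.
I(R_H) = V_A / R_H = 1.526/1.06 = 1.440 mA.

I ≈ 1.44 mA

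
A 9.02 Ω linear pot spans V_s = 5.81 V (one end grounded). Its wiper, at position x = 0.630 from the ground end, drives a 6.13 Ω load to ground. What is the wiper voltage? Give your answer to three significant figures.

V_out ≈ 2.73 V

Lower segment x·R_p = 5.683 Ω; upper segment (1−x)·R_p = 3.337 Ω.
R_L loads the lower segment: effective lower R = 2.949 Ω.
Then V_out = V_s · 2.949/(3.337 + 2.949) = 2.725 V.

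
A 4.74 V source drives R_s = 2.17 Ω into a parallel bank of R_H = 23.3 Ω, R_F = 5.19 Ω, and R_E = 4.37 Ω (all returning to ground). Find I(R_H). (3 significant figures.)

Combine the parallel branches: R_p = (1/23.3 + 1/5.19 + 1/4.37)⁻¹ = 2.153 Ω.
V_A = 4.74 × 2.153/4.323 = 2.361 V.
Branch current I = V_A/R_H = 2.361/23.3 = 0.1013 A.

I ≈ 0.101 A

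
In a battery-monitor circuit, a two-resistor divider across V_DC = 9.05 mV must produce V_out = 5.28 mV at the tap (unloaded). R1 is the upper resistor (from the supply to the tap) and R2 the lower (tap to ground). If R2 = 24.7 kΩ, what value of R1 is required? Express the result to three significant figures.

V_out/V_DC = R2/(R1+R2) = 0.5834.
Rearranging, R1 = R2·(1−k)/k = 24.7 × 0.7140 = 17.64 kΩ.

R1 ≈ 17.6 kΩ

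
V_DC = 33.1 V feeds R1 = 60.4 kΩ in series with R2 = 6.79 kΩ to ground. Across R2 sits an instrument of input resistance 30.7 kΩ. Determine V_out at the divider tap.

V_out ≈ 2.79 V

The load sits in parallel with R2, giving an effective lower resistance R2' = R2·R_L/(R2+R_L) = 5.560 kΩ.
Then V_out = V_DC · R2'/(R1 + R2') = 33.1 × 5.560/65.96 = 2.790 V.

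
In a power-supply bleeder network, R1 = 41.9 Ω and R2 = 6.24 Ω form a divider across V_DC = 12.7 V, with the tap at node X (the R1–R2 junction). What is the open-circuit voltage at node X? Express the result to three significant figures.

With X open, the divider is unloaded: V_th = 12.7 × 6.24/48.14 = 1.646 V.

V_th ≈ 1.65 V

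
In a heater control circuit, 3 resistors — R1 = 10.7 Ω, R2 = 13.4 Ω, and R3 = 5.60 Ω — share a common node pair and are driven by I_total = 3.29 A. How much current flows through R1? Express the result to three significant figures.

I ≈ 0.887 A

Conductances: ΣG = 1/10.7 + 1/13.4 + 1/5.60 = 0.3467 (1/Ω).
R1 takes the fraction G_k/ΣG = 0.09346/0.3467 = 0.2696, so I = 3.29 × 0.2696 = 0.8870 A.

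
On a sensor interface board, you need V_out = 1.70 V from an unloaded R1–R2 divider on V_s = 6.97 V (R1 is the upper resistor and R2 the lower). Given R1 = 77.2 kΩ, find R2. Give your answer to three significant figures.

R2 ≈ 24.9 kΩ

V_out/V_s = R2/(R1+R2) = 0.2439.
So R2 = R1 · V_out/(V_s − V_out) = 77.2 × 1.70/(6.97 − 1.70) = 77.2 × 0.3226 = 24.90 kΩ.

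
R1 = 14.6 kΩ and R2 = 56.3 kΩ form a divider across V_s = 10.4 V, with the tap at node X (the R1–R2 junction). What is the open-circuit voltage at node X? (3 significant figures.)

V_th ≈ 8.26 V

Open-circuit (no load on X): V_th = V_s · R2/(R1 + R2) = 10.4 × 56.3/(14.60 + 56.3) = 8.258 V.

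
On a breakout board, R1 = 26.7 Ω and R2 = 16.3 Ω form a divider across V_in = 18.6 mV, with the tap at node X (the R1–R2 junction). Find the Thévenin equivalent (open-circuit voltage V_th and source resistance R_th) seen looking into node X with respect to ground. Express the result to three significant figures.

Open-circuit (no load on X): V_th = V_in · R2/(R1 + R2) = 18.6 × 16.3/(26.70 + 16.3) = 7.051 mV.
Looking into X with the source shorted: R_th = R1·R2/(R1+R2) = 26.70 × 16.3/43.00 = 10.12 Ω.

V_th ≈ 7.05 mV, R_th ≈ 10.1 Ω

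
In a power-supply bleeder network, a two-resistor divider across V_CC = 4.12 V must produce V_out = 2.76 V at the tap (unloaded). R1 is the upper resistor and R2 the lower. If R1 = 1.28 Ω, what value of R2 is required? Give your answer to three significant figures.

Required fraction k = V_out/V_CC = 0.6699.
So R2 = R1 · V_out/(V_CC − V_out) = 1.28 × 2.76/(4.12 − 2.76) = 1.28 × 2.029 = 2.598 Ω.

R2 ≈ 2.60 Ω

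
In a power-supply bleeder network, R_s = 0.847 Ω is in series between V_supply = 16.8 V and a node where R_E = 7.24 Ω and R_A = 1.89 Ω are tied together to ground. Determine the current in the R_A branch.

I ≈ 5.68 A

Combine the parallel branches: R_p = (1/7.24 + 1/1.89)⁻¹ = 1.499 Ω.
V_A = 16.8 × 1.499/2.346 = 10.73 V.
Branch current I = V_A/R_A = 10.73/1.89 = 5.679 A.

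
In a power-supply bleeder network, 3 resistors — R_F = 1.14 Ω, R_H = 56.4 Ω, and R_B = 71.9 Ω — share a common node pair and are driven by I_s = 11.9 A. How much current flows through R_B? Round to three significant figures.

I ≈ 0.182 A

Conductances: ΣG = 1/1.14 + 1/56.4 + 1/71.9 = 0.9088 (1/Ω).
By the current-divider rule, I = I_s · G_k/ΣG = 11.9 × 0.01530 = 0.1821 A.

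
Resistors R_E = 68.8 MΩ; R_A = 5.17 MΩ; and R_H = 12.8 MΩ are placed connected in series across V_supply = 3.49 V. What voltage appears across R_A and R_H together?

Series total: ΣR = 68.8 + 5.17 + 12.8 = 86.77 MΩ.
R_{R_A..R_H} = 5.17 + 12.8 = 17.97 MΩ.
By the voltage-divider rule, V = 3.49 × 17.97/86.77 = 0.7228 V.

V ≈ 0.723 V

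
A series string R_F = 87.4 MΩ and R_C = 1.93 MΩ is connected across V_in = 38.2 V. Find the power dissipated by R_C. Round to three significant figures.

Series current I = V_in/ΣR = 38.2/89.33 = 0.4276 µA.
P = I²R = 0.1829 × 1.93 = 0.3529 µW.

P ≈ 0.353 µW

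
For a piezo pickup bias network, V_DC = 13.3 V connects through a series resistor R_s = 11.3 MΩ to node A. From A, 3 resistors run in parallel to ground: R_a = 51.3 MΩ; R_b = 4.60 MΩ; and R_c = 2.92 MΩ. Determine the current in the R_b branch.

I ≈ 0.383 µA

Combine the parallel branches: R_p = (1/51.3 + 1/4.60 + 1/2.92)⁻¹ = 1.726 MΩ.
V_A by voltage divider: V_A = 13.3 × 1.726/(11.3 + 1.726) = 1.762 V.
Branch current I = V_A/R_b = 1.762/4.60 = 0.3831 µA.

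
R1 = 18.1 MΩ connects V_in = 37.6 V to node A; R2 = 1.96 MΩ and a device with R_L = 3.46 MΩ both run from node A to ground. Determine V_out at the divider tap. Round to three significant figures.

V_out ≈ 2.43 V

R2 ‖ R_L = (1.96 × 3.46)/(1.96 + 3.46) = 1.251 MΩ.
Then V_out = V_in · R2'/(R1 + R2') = 37.6 × 1.251/19.35 = 2.431 V.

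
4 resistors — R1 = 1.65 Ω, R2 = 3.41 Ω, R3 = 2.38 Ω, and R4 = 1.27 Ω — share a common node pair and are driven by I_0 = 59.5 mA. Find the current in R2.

Total conductance ΣG = 1/1.65 + 1/3.41 + 1/2.38 + 1/1.27 = 2.107 (units of 1/Ω).
R2 takes the fraction G_k/ΣG = 0.2933/2.107 = 0.1392, so I = 59.5 × 0.1392 = 8.282 mA.

I ≈ 8.28 mA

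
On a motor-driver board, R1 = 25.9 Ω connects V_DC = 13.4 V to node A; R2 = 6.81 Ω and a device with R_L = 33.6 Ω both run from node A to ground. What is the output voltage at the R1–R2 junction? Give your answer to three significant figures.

V_out ≈ 2.40 V

The load sits in parallel with R2, giving an effective lower resistance R2' = R2·R_L/(R2+R_L) = 5.662 Ω.
Now apply the divider: V_out = 13.4 × 0.1794 = 2.404 V.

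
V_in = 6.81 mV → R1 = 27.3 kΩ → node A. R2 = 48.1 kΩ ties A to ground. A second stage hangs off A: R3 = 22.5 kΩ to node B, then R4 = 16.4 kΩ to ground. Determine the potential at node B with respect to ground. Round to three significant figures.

The second stage (R3 + R4 = 38.90 kΩ) loads node A in parallel with R2.
Effective lower resistance at A: R2 ‖ 38.90 = 21.51 kΩ.
So V_A = 6.81 × 0.4407 = 3.001 mV.
Then the unloaded second divider: V_B = V_A × R4/(R3+R4) = 3.001 × 0.4216 = 1.265 mV.

V_B ≈ 1.27 mV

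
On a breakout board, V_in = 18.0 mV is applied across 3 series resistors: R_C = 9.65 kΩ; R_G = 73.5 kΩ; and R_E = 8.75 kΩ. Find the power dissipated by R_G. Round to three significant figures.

ΣR = 91.90 kΩ → I = 18.0/91.90 = 0.1959 µA.
P = I²R = 0.03836 × 73.5 = 2.820 nW.

P ≈ 2.82 nW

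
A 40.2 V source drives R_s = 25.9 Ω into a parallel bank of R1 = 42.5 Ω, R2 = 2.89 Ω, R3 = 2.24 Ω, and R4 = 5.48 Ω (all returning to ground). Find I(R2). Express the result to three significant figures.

I ≈ 0.518 A

Equivalent of the parallel group: R_p = 1.002 Ω.
V_A by voltage divider: V_A = 40.2 × 1.002/(25.9 + 1.002) = 1.497 V.
I(R2) = V_A / R2 = 1.497/2.89 = 0.5179 A.
(Equivalently: I_total = 1.494 A, then current-divider fraction G_k/ΣG = 0.3466.)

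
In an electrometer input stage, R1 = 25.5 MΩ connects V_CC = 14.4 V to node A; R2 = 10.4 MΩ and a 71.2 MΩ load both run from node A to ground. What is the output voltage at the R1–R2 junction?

V_out ≈ 3.78 V

R2 ‖ R_L = (10.4 × 71.2)/(10.4 + 71.2) = 9.075 MΩ.
Now apply the divider: V_out = 14.4 × 0.2625 = 3.779 V.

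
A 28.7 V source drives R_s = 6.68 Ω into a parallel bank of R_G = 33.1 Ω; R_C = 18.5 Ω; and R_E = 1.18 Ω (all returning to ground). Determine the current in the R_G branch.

Parallel bank: R_p = 1/(1/33.1 + 1/18.5 + 1/1.18) = 1.073 Ω.
V_A by voltage divider: V_A = 28.7 × 1.073/(6.68 + 1.073) = 3.973 V.
I(R_G) = V_A / R_G = 3.973/33.1 = 0.1200 A.
(Check via current divider: I_total = 3.702 A; share G_k/ΣG = 0.03243 → same result.)

I ≈ 0.120 A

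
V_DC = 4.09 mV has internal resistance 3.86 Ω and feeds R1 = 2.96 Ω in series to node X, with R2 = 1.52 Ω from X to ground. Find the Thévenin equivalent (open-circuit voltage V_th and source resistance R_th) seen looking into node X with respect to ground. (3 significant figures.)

V_th ≈ 0.745 mV, R_th ≈ 1.24 Ω

R1' = 3.86 + 2.96 = 6.820 Ω (source resistance + R1).
Open-circuit (no load on X): V_th = V_DC · R2/(R1' + R2) = 4.09 × 1.52/(6.820 + 1.52) = 0.7454 mV.
Zeroing V_DC shorts the top of R1' to ground, so R_th = R1' ‖ R2 = 1.243 Ω.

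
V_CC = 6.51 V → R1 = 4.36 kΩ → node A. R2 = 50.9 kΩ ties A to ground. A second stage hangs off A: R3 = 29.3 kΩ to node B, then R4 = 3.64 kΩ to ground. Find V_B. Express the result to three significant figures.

The second stage (R3 + R4 = 32.94 kΩ) loads node A in parallel with R2.
Effective lower resistance at A: R2 ‖ 32.94 = 20.00 kΩ.
So V_A = 6.51 × 0.8210 = 5.345 V.
V_B = V_A × 0.1105 = 0.5906 V.

V_B ≈ 0.591 V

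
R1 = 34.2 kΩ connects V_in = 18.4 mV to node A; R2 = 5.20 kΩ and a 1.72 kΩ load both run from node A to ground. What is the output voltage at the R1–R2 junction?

V_out ≈ 0.670 mV

R2 ‖ R_L = (5.20 × 1.72)/(5.20 + 1.72) = 1.292 kΩ.
Then V_out = V_in · R2'/(R1 + R2') = 18.4 × 1.292/35.49 = 0.6700 mV.
(Unloaded it would be 2.43 mV; the load pulls it down.)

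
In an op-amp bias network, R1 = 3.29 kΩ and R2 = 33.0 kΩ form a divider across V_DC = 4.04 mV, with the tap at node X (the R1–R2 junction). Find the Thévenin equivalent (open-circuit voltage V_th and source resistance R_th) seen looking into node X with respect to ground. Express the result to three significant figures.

V_th ≈ 3.67 mV, R_th ≈ 2.99 kΩ

With X open, the divider is unloaded: V_th = 4.04 × 33.0/36.29 = 3.674 mV.
Zeroing V_DC shorts the top of R1 to ground, so R_th = R1 ‖ R2 = 2.992 kΩ.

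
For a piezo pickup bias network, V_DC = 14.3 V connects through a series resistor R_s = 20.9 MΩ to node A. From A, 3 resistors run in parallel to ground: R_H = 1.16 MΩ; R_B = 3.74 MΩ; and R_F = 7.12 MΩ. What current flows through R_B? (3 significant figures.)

I ≈ 0.139 µA

Combine the parallel branches: R_p = (1/1.16 + 1/3.74 + 1/7.12)⁻¹ = 0.7875 MΩ.
V_A by voltage divider: V_A = 14.3 × 0.7875/(20.9 + 0.7875) = 0.5192 V.
I(R_B) = V_A / R_B = 0.5192/3.74 = 0.1388 µA.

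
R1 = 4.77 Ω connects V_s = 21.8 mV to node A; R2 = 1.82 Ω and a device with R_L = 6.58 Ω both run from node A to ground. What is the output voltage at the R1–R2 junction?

V_out ≈ 5.02 mV

First combine the lower leg with the load: R2 ‖ R_L = 1.426 Ω.
Then V_out = V_s · R2'/(R1 + R2') = 21.8 × 1.426/6.196 = 5.016 mV.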